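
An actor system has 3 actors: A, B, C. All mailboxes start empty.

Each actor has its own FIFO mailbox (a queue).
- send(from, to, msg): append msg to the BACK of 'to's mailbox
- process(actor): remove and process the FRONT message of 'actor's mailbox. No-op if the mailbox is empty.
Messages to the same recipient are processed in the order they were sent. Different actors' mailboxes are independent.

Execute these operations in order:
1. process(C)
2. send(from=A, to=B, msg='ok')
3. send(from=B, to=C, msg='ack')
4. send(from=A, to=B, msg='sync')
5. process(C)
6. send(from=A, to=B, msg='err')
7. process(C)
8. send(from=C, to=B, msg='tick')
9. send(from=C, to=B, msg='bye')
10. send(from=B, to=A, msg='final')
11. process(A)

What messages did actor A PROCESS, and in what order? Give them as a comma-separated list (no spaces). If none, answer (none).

After 1 (process(C)): A:[] B:[] C:[]
After 2 (send(from=A, to=B, msg='ok')): A:[] B:[ok] C:[]
After 3 (send(from=B, to=C, msg='ack')): A:[] B:[ok] C:[ack]
After 4 (send(from=A, to=B, msg='sync')): A:[] B:[ok,sync] C:[ack]
After 5 (process(C)): A:[] B:[ok,sync] C:[]
After 6 (send(from=A, to=B, msg='err')): A:[] B:[ok,sync,err] C:[]
After 7 (process(C)): A:[] B:[ok,sync,err] C:[]
After 8 (send(from=C, to=B, msg='tick')): A:[] B:[ok,sync,err,tick] C:[]
After 9 (send(from=C, to=B, msg='bye')): A:[] B:[ok,sync,err,tick,bye] C:[]
After 10 (send(from=B, to=A, msg='final')): A:[final] B:[ok,sync,err,tick,bye] C:[]
After 11 (process(A)): A:[] B:[ok,sync,err,tick,bye] C:[]

Answer: final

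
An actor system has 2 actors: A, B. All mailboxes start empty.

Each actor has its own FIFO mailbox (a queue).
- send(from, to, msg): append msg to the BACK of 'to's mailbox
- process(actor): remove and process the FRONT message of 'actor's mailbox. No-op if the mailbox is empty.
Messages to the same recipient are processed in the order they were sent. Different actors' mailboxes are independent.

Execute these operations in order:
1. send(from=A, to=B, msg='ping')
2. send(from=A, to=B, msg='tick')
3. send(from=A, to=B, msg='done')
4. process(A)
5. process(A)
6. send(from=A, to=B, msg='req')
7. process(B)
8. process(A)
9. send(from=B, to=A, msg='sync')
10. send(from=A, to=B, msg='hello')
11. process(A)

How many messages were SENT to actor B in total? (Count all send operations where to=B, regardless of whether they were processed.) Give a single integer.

After 1 (send(from=A, to=B, msg='ping')): A:[] B:[ping]
After 2 (send(from=A, to=B, msg='tick')): A:[] B:[ping,tick]
After 3 (send(from=A, to=B, msg='done')): A:[] B:[ping,tick,done]
After 4 (process(A)): A:[] B:[ping,tick,done]
After 5 (process(A)): A:[] B:[ping,tick,done]
After 6 (send(from=A, to=B, msg='req')): A:[] B:[ping,tick,done,req]
After 7 (process(B)): A:[] B:[tick,done,req]
After 8 (process(A)): A:[] B:[tick,done,req]
After 9 (send(from=B, to=A, msg='sync')): A:[sync] B:[tick,done,req]
After 10 (send(from=A, to=B, msg='hello')): A:[sync] B:[tick,done,req,hello]
After 11 (process(A)): A:[] B:[tick,done,req,hello]

Answer: 5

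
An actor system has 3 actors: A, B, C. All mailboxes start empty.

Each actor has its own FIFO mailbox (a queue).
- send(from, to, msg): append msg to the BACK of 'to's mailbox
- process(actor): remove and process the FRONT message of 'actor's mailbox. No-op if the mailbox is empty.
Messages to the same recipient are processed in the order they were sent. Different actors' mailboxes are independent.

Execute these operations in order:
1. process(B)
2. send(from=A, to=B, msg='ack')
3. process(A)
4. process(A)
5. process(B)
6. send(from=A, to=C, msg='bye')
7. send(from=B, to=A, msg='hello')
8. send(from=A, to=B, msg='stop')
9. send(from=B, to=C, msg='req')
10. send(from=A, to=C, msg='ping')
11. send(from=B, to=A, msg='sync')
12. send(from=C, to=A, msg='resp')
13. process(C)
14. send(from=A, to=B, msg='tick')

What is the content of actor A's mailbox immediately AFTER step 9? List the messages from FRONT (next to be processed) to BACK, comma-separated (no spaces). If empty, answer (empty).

After 1 (process(B)): A:[] B:[] C:[]
After 2 (send(from=A, to=B, msg='ack')): A:[] B:[ack] C:[]
After 3 (process(A)): A:[] B:[ack] C:[]
After 4 (process(A)): A:[] B:[ack] C:[]
After 5 (process(B)): A:[] B:[] C:[]
After 6 (send(from=A, to=C, msg='bye')): A:[] B:[] C:[bye]
After 7 (send(from=B, to=A, msg='hello')): A:[hello] B:[] C:[bye]
After 8 (send(from=A, to=B, msg='stop')): A:[hello] B:[stop] C:[bye]
After 9 (send(from=B, to=C, msg='req')): A:[hello] B:[stop] C:[bye,req]

hello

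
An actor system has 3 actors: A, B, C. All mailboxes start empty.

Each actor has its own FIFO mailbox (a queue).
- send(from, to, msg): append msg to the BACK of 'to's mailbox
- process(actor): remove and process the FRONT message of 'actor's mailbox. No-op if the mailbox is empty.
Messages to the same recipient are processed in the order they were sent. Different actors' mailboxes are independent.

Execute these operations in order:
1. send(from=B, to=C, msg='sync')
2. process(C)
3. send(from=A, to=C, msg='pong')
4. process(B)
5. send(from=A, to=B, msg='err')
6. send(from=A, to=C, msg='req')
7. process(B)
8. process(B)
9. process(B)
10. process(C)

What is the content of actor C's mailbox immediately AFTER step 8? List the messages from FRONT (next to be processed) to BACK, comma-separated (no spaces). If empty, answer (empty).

After 1 (send(from=B, to=C, msg='sync')): A:[] B:[] C:[sync]
After 2 (process(C)): A:[] B:[] C:[]
After 3 (send(from=A, to=C, msg='pong')): A:[] B:[] C:[pong]
After 4 (process(B)): A:[] B:[] C:[pong]
After 5 (send(from=A, to=B, msg='err')): A:[] B:[err] C:[pong]
After 6 (send(from=A, to=C, msg='req')): A:[] B:[err] C:[pong,req]
After 7 (process(B)): A:[] B:[] C:[pong,req]
After 8 (process(B)): A:[] B:[] C:[pong,req]

pong,req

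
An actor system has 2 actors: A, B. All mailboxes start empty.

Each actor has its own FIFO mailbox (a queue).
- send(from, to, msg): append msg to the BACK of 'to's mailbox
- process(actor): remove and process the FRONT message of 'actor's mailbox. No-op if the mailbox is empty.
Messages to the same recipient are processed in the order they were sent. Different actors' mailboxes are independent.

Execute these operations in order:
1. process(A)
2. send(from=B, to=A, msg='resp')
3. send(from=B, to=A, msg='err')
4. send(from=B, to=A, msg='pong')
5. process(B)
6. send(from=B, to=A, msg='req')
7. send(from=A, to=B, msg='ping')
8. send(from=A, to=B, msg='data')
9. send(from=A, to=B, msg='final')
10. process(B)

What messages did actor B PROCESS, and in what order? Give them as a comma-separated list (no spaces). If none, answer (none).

Answer: ping

Derivation:
After 1 (process(A)): A:[] B:[]
After 2 (send(from=B, to=A, msg='resp')): A:[resp] B:[]
After 3 (send(from=B, to=A, msg='err')): A:[resp,err] B:[]
After 4 (send(from=B, to=A, msg='pong')): A:[resp,err,pong] B:[]
After 5 (process(B)): A:[resp,err,pong] B:[]
After 6 (send(from=B, to=A, msg='req')): A:[resp,err,pong,req] B:[]
After 7 (send(from=A, to=B, msg='ping')): A:[resp,err,pong,req] B:[ping]
After 8 (send(from=A, to=B, msg='data')): A:[resp,err,pong,req] B:[ping,data]
After 9 (send(from=A, to=B, msg='final')): A:[resp,err,pong,req] B:[ping,data,final]
After 10 (process(B)): A:[resp,err,pong,req] B:[data,final]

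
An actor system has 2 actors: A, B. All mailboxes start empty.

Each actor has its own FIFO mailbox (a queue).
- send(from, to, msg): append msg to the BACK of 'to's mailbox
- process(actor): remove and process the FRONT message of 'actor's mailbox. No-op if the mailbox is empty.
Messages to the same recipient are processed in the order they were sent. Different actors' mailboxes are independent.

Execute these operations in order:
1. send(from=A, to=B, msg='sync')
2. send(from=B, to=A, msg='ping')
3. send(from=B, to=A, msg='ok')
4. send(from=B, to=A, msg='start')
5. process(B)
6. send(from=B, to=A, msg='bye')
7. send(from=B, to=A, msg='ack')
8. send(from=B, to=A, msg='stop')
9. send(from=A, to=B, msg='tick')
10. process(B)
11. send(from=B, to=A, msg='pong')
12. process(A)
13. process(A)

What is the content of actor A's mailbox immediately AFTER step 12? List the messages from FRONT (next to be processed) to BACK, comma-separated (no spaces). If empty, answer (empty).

After 1 (send(from=A, to=B, msg='sync')): A:[] B:[sync]
After 2 (send(from=B, to=A, msg='ping')): A:[ping] B:[sync]
After 3 (send(from=B, to=A, msg='ok')): A:[ping,ok] B:[sync]
After 4 (send(from=B, to=A, msg='start')): A:[ping,ok,start] B:[sync]
After 5 (process(B)): A:[ping,ok,start] B:[]
After 6 (send(from=B, to=A, msg='bye')): A:[ping,ok,start,bye] B:[]
After 7 (send(from=B, to=A, msg='ack')): A:[ping,ok,start,bye,ack] B:[]
After 8 (send(from=B, to=A, msg='stop')): A:[ping,ok,start,bye,ack,stop] B:[]
After 9 (send(from=A, to=B, msg='tick')): A:[ping,ok,start,bye,ack,stop] B:[tick]
After 10 (process(B)): A:[ping,ok,start,bye,ack,stop] B:[]
After 11 (send(from=B, to=A, msg='pong')): A:[ping,ok,start,bye,ack,stop,pong] B:[]
After 12 (process(A)): A:[ok,start,bye,ack,stop,pong] B:[]

ok,start,bye,ack,stop,pong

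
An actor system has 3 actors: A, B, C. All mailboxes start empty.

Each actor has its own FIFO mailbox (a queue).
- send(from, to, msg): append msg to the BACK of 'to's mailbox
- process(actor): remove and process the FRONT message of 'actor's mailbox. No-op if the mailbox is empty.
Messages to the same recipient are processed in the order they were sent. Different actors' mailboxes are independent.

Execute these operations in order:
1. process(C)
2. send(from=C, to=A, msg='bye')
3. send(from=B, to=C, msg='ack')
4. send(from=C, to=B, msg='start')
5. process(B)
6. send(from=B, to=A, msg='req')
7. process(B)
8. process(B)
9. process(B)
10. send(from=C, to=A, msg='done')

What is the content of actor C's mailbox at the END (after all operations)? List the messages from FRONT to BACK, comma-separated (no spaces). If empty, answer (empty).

Answer: ack

Derivation:
After 1 (process(C)): A:[] B:[] C:[]
After 2 (send(from=C, to=A, msg='bye')): A:[bye] B:[] C:[]
After 3 (send(from=B, to=C, msg='ack')): A:[bye] B:[] C:[ack]
After 4 (send(from=C, to=B, msg='start')): A:[bye] B:[start] C:[ack]
After 5 (process(B)): A:[bye] B:[] C:[ack]
After 6 (send(from=B, to=A, msg='req')): A:[bye,req] B:[] C:[ack]
After 7 (process(B)): A:[bye,req] B:[] C:[ack]
After 8 (process(B)): A:[bye,req] B:[] C:[ack]
After 9 (process(B)): A:[bye,req] B:[] C:[ack]
After 10 (send(from=C, to=A, msg='done')): A:[bye,req,done] B:[] C:[ack]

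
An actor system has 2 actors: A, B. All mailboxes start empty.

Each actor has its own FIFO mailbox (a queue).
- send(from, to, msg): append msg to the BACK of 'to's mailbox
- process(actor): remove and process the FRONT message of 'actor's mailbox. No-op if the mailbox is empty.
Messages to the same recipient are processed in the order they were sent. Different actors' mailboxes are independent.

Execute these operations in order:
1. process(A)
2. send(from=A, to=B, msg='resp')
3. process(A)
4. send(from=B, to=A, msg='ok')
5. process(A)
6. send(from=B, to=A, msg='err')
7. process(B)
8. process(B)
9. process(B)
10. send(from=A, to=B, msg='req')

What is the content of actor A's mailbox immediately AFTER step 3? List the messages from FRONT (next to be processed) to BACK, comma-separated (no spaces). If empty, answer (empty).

After 1 (process(A)): A:[] B:[]
After 2 (send(from=A, to=B, msg='resp')): A:[] B:[resp]
After 3 (process(A)): A:[] B:[resp]

(empty)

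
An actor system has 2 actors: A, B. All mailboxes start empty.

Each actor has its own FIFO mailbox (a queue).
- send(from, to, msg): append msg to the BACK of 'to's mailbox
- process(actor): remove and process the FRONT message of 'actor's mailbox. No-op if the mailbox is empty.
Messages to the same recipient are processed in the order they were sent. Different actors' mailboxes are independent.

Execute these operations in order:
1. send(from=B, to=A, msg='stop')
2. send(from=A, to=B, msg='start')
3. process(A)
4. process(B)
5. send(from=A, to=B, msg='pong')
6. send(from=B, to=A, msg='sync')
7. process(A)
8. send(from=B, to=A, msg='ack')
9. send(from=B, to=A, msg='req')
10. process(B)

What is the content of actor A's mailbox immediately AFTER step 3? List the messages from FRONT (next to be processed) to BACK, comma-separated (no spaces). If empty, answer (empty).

After 1 (send(from=B, to=A, msg='stop')): A:[stop] B:[]
After 2 (send(from=A, to=B, msg='start')): A:[stop] B:[start]
After 3 (process(A)): A:[] B:[start]

(empty)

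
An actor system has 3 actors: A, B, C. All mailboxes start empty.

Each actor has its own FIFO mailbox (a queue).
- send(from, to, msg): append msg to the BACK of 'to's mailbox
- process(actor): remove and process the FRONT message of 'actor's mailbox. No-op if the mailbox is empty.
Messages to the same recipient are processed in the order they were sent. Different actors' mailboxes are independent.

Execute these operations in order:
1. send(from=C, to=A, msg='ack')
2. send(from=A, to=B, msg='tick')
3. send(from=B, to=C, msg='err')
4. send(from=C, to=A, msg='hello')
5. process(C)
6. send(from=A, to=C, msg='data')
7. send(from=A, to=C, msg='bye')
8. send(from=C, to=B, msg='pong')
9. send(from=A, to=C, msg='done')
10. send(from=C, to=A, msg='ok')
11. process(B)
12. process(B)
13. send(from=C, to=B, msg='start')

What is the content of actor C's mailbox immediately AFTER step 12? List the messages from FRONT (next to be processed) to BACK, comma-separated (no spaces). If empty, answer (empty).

After 1 (send(from=C, to=A, msg='ack')): A:[ack] B:[] C:[]
After 2 (send(from=A, to=B, msg='tick')): A:[ack] B:[tick] C:[]
After 3 (send(from=B, to=C, msg='err')): A:[ack] B:[tick] C:[err]
After 4 (send(from=C, to=A, msg='hello')): A:[ack,hello] B:[tick] C:[err]
After 5 (process(C)): A:[ack,hello] B:[tick] C:[]
After 6 (send(from=A, to=C, msg='data')): A:[ack,hello] B:[tick] C:[data]
After 7 (send(from=A, to=C, msg='bye')): A:[ack,hello] B:[tick] C:[data,bye]
After 8 (send(from=C, to=B, msg='pong')): A:[ack,hello] B:[tick,pong] C:[data,bye]
After 9 (send(from=A, to=C, msg='done')): A:[ack,hello] B:[tick,pong] C:[data,bye,done]
After 10 (send(from=C, to=A, msg='ok')): A:[ack,hello,ok] B:[tick,pong] C:[data,bye,done]
After 11 (process(B)): A:[ack,hello,ok] B:[pong] C:[data,bye,done]
After 12 (process(B)): A:[ack,hello,ok] B:[] C:[data,bye,done]

data,bye,done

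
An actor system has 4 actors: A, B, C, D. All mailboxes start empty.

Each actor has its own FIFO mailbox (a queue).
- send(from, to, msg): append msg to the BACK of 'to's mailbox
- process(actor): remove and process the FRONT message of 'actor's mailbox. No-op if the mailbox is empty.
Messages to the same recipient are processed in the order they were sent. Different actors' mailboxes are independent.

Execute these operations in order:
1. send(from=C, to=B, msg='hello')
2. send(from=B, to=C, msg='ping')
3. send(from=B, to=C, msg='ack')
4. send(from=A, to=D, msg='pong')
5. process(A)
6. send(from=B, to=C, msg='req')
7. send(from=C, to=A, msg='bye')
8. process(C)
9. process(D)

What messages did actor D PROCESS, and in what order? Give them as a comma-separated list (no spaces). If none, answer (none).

Answer: pong

Derivation:
After 1 (send(from=C, to=B, msg='hello')): A:[] B:[hello] C:[] D:[]
After 2 (send(from=B, to=C, msg='ping')): A:[] B:[hello] C:[ping] D:[]
After 3 (send(from=B, to=C, msg='ack')): A:[] B:[hello] C:[ping,ack] D:[]
After 4 (send(from=A, to=D, msg='pong')): A:[] B:[hello] C:[ping,ack] D:[pong]
After 5 (process(A)): A:[] B:[hello] C:[ping,ack] D:[pong]
After 6 (send(from=B, to=C, msg='req')): A:[] B:[hello] C:[ping,ack,req] D:[pong]
After 7 (send(from=C, to=A, msg='bye')): A:[bye] B:[hello] C:[ping,ack,req] D:[pong]
After 8 (process(C)): A:[bye] B:[hello] C:[ack,req] D:[pong]
After 9 (process(D)): A:[bye] B:[hello] C:[ack,req] D:[]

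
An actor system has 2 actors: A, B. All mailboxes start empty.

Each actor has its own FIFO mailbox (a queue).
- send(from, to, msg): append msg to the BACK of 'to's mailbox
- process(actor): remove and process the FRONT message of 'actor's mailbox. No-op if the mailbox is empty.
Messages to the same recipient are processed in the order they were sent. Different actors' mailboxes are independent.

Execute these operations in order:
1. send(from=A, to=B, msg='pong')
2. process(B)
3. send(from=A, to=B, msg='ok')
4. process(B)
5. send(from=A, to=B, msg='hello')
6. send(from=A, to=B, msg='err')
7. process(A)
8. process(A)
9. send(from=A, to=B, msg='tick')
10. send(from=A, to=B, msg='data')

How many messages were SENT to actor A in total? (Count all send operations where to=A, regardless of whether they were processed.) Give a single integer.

Answer: 0

Derivation:
After 1 (send(from=A, to=B, msg='pong')): A:[] B:[pong]
After 2 (process(B)): A:[] B:[]
After 3 (send(from=A, to=B, msg='ok')): A:[] B:[ok]
After 4 (process(B)): A:[] B:[]
After 5 (send(from=A, to=B, msg='hello')): A:[] B:[hello]
After 6 (send(from=A, to=B, msg='err')): A:[] B:[hello,err]
After 7 (process(A)): A:[] B:[hello,err]
After 8 (process(A)): A:[] B:[hello,err]
After 9 (send(from=A, to=B, msg='tick')): A:[] B:[hello,err,tick]
After 10 (send(from=A, to=B, msg='data')): A:[] B:[hello,err,tick,data]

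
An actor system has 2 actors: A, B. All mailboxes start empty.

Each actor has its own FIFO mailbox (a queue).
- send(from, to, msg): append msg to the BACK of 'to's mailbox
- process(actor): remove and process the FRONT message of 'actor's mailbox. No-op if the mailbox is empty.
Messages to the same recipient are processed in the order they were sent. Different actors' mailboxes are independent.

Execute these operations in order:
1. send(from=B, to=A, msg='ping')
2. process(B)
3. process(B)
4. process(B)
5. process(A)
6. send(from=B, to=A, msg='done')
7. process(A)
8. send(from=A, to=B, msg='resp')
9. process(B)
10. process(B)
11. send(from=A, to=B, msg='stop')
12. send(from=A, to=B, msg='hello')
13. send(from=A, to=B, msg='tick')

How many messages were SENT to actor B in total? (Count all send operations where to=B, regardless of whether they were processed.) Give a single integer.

Answer: 4

Derivation:
After 1 (send(from=B, to=A, msg='ping')): A:[ping] B:[]
After 2 (process(B)): A:[ping] B:[]
After 3 (process(B)): A:[ping] B:[]
After 4 (process(B)): A:[ping] B:[]
After 5 (process(A)): A:[] B:[]
After 6 (send(from=B, to=A, msg='done')): A:[done] B:[]
After 7 (process(A)): A:[] B:[]
After 8 (send(from=A, to=B, msg='resp')): A:[] B:[resp]
After 9 (process(B)): A:[] B:[]
After 10 (process(B)): A:[] B:[]
After 11 (send(from=A, to=B, msg='stop')): A:[] B:[stop]
After 12 (send(from=A, to=B, msg='hello')): A:[] B:[stop,hello]
After 13 (send(from=A, to=B, msg='tick')): A:[] B:[stop,hello,tick]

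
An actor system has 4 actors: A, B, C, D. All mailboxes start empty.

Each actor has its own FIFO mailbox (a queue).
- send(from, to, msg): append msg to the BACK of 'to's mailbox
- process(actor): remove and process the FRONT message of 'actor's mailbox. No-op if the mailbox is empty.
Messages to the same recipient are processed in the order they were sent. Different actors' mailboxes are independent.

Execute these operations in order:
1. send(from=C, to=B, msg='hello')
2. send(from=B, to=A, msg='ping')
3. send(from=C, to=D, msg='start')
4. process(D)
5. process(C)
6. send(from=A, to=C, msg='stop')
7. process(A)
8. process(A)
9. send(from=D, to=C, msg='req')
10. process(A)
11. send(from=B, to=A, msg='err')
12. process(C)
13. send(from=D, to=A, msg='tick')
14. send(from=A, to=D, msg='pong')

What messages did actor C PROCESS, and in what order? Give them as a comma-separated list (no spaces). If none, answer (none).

Answer: stop

Derivation:
After 1 (send(from=C, to=B, msg='hello')): A:[] B:[hello] C:[] D:[]
After 2 (send(from=B, to=A, msg='ping')): A:[ping] B:[hello] C:[] D:[]
After 3 (send(from=C, to=D, msg='start')): A:[ping] B:[hello] C:[] D:[start]
After 4 (process(D)): A:[ping] B:[hello] C:[] D:[]
After 5 (process(C)): A:[ping] B:[hello] C:[] D:[]
After 6 (send(from=A, to=C, msg='stop')): A:[ping] B:[hello] C:[stop] D:[]
After 7 (process(A)): A:[] B:[hello] C:[stop] D:[]
After 8 (process(A)): A:[] B:[hello] C:[stop] D:[]
After 9 (send(from=D, to=C, msg='req')): A:[] B:[hello] C:[stop,req] D:[]
After 10 (process(A)): A:[] B:[hello] C:[stop,req] D:[]
After 11 (send(from=B, to=A, msg='err')): A:[err] B:[hello] C:[stop,req] D:[]
After 12 (process(C)): A:[err] B:[hello] C:[req] D:[]
After 13 (send(from=D, to=A, msg='tick')): A:[err,tick] B:[hello] C:[req] D:[]
After 14 (send(from=A, to=D, msg='pong')): A:[err,tick] B:[hello] C:[req] D:[pong]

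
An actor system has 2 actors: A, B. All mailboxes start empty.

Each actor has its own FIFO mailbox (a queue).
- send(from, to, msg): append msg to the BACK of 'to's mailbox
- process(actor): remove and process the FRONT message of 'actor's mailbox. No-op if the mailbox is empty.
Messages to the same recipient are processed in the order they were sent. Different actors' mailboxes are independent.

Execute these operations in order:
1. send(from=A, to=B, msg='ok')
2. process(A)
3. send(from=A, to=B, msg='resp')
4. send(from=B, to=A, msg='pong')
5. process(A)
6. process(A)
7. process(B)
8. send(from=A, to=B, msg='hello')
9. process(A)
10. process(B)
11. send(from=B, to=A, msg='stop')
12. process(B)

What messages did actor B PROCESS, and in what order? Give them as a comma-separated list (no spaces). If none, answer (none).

After 1 (send(from=A, to=B, msg='ok')): A:[] B:[ok]
After 2 (process(A)): A:[] B:[ok]
After 3 (send(from=A, to=B, msg='resp')): A:[] B:[ok,resp]
After 4 (send(from=B, to=A, msg='pong')): A:[pong] B:[ok,resp]
After 5 (process(A)): A:[] B:[ok,resp]
After 6 (process(A)): A:[] B:[ok,resp]
After 7 (process(B)): A:[] B:[resp]
After 8 (send(from=A, to=B, msg='hello')): A:[] B:[resp,hello]
After 9 (process(A)): A:[] B:[resp,hello]
After 10 (process(B)): A:[] B:[hello]
After 11 (send(from=B, to=A, msg='stop')): A:[stop] B:[hello]
After 12 (process(B)): A:[stop] B:[]

Answer: ok,resp,hello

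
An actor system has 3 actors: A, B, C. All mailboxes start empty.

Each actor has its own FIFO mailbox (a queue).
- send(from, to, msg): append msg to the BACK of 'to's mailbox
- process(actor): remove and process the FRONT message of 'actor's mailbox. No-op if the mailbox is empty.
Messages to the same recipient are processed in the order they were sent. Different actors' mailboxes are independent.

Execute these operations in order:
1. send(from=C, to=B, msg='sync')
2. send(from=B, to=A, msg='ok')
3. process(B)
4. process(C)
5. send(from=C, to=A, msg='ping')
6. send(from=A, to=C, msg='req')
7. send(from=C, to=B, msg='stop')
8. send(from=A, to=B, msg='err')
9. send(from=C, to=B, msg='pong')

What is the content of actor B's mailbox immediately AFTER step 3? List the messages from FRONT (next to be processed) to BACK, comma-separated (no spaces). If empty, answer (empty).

After 1 (send(from=C, to=B, msg='sync')): A:[] B:[sync] C:[]
After 2 (send(from=B, to=A, msg='ok')): A:[ok] B:[sync] C:[]
After 3 (process(B)): A:[ok] B:[] C:[]

(empty)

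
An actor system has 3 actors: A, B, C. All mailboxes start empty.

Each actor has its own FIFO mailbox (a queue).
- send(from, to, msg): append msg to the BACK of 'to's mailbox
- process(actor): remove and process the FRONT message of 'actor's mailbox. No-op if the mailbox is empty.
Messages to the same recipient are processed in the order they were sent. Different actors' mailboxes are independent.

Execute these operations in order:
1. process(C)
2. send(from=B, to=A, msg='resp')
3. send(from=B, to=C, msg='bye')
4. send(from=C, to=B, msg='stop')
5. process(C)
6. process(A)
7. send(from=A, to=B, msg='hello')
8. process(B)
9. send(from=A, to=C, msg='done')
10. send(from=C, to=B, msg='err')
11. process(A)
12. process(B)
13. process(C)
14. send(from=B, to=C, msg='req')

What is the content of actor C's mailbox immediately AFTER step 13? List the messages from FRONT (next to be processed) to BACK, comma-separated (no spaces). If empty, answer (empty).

After 1 (process(C)): A:[] B:[] C:[]
After 2 (send(from=B, to=A, msg='resp')): A:[resp] B:[] C:[]
After 3 (send(from=B, to=C, msg='bye')): A:[resp] B:[] C:[bye]
After 4 (send(from=C, to=B, msg='stop')): A:[resp] B:[stop] C:[bye]
After 5 (process(C)): A:[resp] B:[stop] C:[]
After 6 (process(A)): A:[] B:[stop] C:[]
After 7 (send(from=A, to=B, msg='hello')): A:[] B:[stop,hello] C:[]
After 8 (process(B)): A:[] B:[hello] C:[]
After 9 (send(from=A, to=C, msg='done')): A:[] B:[hello] C:[done]
After 10 (send(from=C, to=B, msg='err')): A:[] B:[hello,err] C:[done]
After 11 (process(A)): A:[] B:[hello,err] C:[done]
After 12 (process(B)): A:[] B:[err] C:[done]
After 13 (process(C)): A:[] B:[err] C:[]

(empty)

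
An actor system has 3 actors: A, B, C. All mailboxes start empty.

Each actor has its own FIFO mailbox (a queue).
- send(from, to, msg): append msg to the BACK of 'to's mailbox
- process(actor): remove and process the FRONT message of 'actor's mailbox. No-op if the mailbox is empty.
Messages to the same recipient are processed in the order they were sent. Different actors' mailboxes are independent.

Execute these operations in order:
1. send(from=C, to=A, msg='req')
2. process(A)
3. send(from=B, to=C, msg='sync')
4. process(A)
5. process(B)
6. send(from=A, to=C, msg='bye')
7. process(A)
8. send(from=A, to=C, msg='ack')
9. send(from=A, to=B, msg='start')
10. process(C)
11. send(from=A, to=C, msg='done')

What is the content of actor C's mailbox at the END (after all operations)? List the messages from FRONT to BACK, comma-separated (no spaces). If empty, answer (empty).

Answer: bye,ack,done

Derivation:
After 1 (send(from=C, to=A, msg='req')): A:[req] B:[] C:[]
After 2 (process(A)): A:[] B:[] C:[]
After 3 (send(from=B, to=C, msg='sync')): A:[] B:[] C:[sync]
After 4 (process(A)): A:[] B:[] C:[sync]
After 5 (process(B)): A:[] B:[] C:[sync]
After 6 (send(from=A, to=C, msg='bye')): A:[] B:[] C:[sync,bye]
After 7 (process(A)): A:[] B:[] C:[sync,bye]
After 8 (send(from=A, to=C, msg='ack')): A:[] B:[] C:[sync,bye,ack]
After 9 (send(from=A, to=B, msg='start')): A:[] B:[start] C:[sync,bye,ack]
After 10 (process(C)): A:[] B:[start] C:[bye,ack]
After 11 (send(from=A, to=C, msg='done')): A:[] B:[start] C:[bye,ack,done]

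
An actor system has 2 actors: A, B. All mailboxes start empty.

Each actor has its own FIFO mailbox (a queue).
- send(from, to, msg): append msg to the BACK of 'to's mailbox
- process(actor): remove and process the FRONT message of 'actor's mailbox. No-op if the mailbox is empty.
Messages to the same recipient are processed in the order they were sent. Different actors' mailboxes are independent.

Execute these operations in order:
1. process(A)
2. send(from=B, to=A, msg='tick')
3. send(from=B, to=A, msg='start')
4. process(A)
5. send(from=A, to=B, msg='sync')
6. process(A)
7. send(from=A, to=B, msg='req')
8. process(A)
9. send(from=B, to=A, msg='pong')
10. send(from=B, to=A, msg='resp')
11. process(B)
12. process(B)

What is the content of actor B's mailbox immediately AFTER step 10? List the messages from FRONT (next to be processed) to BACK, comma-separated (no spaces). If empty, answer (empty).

After 1 (process(A)): A:[] B:[]
After 2 (send(from=B, to=A, msg='tick')): A:[tick] B:[]
After 3 (send(from=B, to=A, msg='start')): A:[tick,start] B:[]
After 4 (process(A)): A:[start] B:[]
After 5 (send(from=A, to=B, msg='sync')): A:[start] B:[sync]
After 6 (process(A)): A:[] B:[sync]
After 7 (send(from=A, to=B, msg='req')): A:[] B:[sync,req]
After 8 (process(A)): A:[] B:[sync,req]
After 9 (send(from=B, to=A, msg='pong')): A:[pong] B:[sync,req]
After 10 (send(from=B, to=A, msg='resp')): A:[pong,resp] B:[sync,req]

sync,req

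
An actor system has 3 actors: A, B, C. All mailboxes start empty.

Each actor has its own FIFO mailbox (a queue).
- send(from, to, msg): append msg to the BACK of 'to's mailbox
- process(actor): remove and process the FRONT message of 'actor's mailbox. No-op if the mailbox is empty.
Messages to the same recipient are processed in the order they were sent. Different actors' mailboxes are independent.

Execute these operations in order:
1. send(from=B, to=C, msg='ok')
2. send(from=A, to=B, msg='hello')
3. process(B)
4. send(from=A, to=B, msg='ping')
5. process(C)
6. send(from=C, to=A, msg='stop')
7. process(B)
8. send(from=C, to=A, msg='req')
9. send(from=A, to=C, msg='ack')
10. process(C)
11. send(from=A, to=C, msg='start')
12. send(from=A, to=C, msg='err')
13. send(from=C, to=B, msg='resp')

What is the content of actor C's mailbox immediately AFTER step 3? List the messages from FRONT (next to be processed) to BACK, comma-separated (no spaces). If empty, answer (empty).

After 1 (send(from=B, to=C, msg='ok')): A:[] B:[] C:[ok]
After 2 (send(from=A, to=B, msg='hello')): A:[] B:[hello] C:[ok]
After 3 (process(B)): A:[] B:[] C:[ok]

ok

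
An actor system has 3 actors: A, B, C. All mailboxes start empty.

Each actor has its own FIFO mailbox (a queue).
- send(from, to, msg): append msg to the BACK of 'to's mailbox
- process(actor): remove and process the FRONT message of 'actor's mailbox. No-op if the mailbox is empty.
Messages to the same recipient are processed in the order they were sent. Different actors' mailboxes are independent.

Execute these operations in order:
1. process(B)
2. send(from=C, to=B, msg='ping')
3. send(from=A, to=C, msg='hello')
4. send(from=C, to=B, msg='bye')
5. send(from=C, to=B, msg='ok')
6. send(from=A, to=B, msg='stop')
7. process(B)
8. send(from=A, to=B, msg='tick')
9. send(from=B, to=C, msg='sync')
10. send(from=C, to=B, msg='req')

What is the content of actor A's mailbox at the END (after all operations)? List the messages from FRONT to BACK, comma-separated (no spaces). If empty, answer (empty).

After 1 (process(B)): A:[] B:[] C:[]
After 2 (send(from=C, to=B, msg='ping')): A:[] B:[ping] C:[]
After 3 (send(from=A, to=C, msg='hello')): A:[] B:[ping] C:[hello]
After 4 (send(from=C, to=B, msg='bye')): A:[] B:[ping,bye] C:[hello]
After 5 (send(from=C, to=B, msg='ok')): A:[] B:[ping,bye,ok] C:[hello]
After 6 (send(from=A, to=B, msg='stop')): A:[] B:[ping,bye,ok,stop] C:[hello]
After 7 (process(B)): A:[] B:[bye,ok,stop] C:[hello]
After 8 (send(from=A, to=B, msg='tick')): A:[] B:[bye,ok,stop,tick] C:[hello]
After 9 (send(from=B, to=C, msg='sync')): A:[] B:[bye,ok,stop,tick] C:[hello,sync]
After 10 (send(from=C, to=B, msg='req')): A:[] B:[bye,ok,stop,tick,req] C:[hello,sync]

Answer: (empty)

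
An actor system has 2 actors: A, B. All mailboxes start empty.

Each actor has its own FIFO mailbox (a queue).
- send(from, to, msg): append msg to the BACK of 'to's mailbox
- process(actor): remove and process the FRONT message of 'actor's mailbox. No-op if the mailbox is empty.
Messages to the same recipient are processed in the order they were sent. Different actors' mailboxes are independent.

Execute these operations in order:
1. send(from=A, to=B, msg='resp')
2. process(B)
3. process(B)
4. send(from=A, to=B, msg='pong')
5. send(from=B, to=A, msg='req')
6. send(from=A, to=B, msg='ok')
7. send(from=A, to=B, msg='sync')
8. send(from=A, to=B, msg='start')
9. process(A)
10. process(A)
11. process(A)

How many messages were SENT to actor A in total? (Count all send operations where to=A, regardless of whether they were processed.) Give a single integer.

After 1 (send(from=A, to=B, msg='resp')): A:[] B:[resp]
After 2 (process(B)): A:[] B:[]
After 3 (process(B)): A:[] B:[]
After 4 (send(from=A, to=B, msg='pong')): A:[] B:[pong]
After 5 (send(from=B, to=A, msg='req')): A:[req] B:[pong]
After 6 (send(from=A, to=B, msg='ok')): A:[req] B:[pong,ok]
After 7 (send(from=A, to=B, msg='sync')): A:[req] B:[pong,ok,sync]
After 8 (send(from=A, to=B, msg='start')): A:[req] B:[pong,ok,sync,start]
After 9 (process(A)): A:[] B:[pong,ok,sync,start]
After 10 (process(A)): A:[] B:[pong,ok,sync,start]
After 11 (process(A)): A:[] B:[pong,ok,sync,start]

Answer: 1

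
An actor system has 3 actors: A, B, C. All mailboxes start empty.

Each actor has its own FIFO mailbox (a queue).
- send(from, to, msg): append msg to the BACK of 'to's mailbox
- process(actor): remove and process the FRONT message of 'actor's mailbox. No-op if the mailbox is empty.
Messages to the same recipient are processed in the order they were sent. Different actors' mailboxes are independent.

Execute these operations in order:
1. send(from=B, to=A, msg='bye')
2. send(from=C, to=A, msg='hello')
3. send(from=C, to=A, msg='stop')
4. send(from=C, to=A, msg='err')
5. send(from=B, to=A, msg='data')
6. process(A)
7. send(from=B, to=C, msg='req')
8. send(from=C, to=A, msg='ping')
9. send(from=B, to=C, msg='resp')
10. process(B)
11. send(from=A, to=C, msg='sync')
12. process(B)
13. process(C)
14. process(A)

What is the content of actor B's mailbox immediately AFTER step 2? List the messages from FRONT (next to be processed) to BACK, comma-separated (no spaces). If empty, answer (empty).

After 1 (send(from=B, to=A, msg='bye')): A:[bye] B:[] C:[]
After 2 (send(from=C, to=A, msg='hello')): A:[bye,hello] B:[] C:[]

(empty)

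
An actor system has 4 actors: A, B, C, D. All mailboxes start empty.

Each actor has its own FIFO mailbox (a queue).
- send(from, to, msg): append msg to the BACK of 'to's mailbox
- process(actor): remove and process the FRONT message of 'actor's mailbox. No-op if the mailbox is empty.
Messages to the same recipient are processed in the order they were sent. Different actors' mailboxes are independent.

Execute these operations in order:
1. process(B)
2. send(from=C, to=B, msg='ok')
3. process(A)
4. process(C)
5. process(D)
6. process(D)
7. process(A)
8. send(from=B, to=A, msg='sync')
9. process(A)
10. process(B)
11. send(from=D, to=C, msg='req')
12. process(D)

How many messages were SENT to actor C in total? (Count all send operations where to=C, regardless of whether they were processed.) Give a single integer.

Answer: 1

Derivation:
After 1 (process(B)): A:[] B:[] C:[] D:[]
After 2 (send(from=C, to=B, msg='ok')): A:[] B:[ok] C:[] D:[]
After 3 (process(A)): A:[] B:[ok] C:[] D:[]
After 4 (process(C)): A:[] B:[ok] C:[] D:[]
After 5 (process(D)): A:[] B:[ok] C:[] D:[]
After 6 (process(D)): A:[] B:[ok] C:[] D:[]
After 7 (process(A)): A:[] B:[ok] C:[] D:[]
After 8 (send(from=B, to=A, msg='sync')): A:[sync] B:[ok] C:[] D:[]
After 9 (process(A)): A:[] B:[ok] C:[] D:[]
After 10 (process(B)): A:[] B:[] C:[] D:[]
After 11 (send(from=D, to=C, msg='req')): A:[] B:[] C:[req] D:[]
After 12 (process(D)): A:[] B:[] C:[req] D:[]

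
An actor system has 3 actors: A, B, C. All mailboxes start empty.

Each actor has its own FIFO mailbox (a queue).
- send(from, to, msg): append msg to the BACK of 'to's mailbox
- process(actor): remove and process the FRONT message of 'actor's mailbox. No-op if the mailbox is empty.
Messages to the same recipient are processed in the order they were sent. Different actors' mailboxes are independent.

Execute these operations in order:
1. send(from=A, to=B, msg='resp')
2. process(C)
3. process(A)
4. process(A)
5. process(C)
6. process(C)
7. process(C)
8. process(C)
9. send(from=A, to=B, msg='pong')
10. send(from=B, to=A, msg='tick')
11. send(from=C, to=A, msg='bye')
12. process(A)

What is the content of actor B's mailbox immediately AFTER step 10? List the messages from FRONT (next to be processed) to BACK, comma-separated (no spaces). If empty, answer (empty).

After 1 (send(from=A, to=B, msg='resp')): A:[] B:[resp] C:[]
After 2 (process(C)): A:[] B:[resp] C:[]
After 3 (process(A)): A:[] B:[resp] C:[]
After 4 (process(A)): A:[] B:[resp] C:[]
After 5 (process(C)): A:[] B:[resp] C:[]
After 6 (process(C)): A:[] B:[resp] C:[]
After 7 (process(C)): A:[] B:[resp] C:[]
After 8 (process(C)): A:[] B:[resp] C:[]
After 9 (send(from=A, to=B, msg='pong')): A:[] B:[resp,pong] C:[]
After 10 (send(from=B, to=A, msg='tick')): A:[tick] B:[resp,pong] C:[]

resp,pong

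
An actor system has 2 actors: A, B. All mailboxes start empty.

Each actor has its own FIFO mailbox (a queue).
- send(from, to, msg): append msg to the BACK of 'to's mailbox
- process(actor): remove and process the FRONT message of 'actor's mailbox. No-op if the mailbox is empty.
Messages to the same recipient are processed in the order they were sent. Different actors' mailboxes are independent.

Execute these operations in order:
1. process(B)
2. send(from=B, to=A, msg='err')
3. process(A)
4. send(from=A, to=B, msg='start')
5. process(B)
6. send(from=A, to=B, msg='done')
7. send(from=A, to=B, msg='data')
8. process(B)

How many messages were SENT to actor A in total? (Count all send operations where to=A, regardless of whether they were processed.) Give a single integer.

After 1 (process(B)): A:[] B:[]
After 2 (send(from=B, to=A, msg='err')): A:[err] B:[]
After 3 (process(A)): A:[] B:[]
After 4 (send(from=A, to=B, msg='start')): A:[] B:[start]
After 5 (process(B)): A:[] B:[]
After 6 (send(from=A, to=B, msg='done')): A:[] B:[done]
After 7 (send(from=A, to=B, msg='data')): A:[] B:[done,data]
After 8 (process(B)): A:[] B:[data]

Answer: 1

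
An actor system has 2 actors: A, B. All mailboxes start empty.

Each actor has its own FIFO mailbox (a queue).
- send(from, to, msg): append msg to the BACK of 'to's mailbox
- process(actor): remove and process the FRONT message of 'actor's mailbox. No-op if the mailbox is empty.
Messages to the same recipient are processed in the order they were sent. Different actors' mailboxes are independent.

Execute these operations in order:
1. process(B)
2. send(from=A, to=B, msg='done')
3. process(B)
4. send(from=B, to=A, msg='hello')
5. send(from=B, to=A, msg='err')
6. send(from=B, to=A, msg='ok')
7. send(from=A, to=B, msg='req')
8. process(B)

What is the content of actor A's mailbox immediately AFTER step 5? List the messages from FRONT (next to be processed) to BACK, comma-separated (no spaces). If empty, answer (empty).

After 1 (process(B)): A:[] B:[]
After 2 (send(from=A, to=B, msg='done')): A:[] B:[done]
After 3 (process(B)): A:[] B:[]
After 4 (send(from=B, to=A, msg='hello')): A:[hello] B:[]
After 5 (send(from=B, to=A, msg='err')): A:[hello,err] B:[]

hello,err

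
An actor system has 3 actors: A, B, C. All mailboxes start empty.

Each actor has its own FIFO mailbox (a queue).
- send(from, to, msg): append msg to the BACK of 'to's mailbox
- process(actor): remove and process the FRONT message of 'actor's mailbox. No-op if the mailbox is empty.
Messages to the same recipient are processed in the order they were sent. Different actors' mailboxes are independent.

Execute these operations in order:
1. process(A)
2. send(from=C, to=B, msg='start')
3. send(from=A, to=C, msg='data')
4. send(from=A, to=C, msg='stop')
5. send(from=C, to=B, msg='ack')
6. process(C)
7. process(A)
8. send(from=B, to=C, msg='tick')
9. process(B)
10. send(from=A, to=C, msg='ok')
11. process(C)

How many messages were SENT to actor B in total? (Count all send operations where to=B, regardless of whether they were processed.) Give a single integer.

After 1 (process(A)): A:[] B:[] C:[]
After 2 (send(from=C, to=B, msg='start')): A:[] B:[start] C:[]
After 3 (send(from=A, to=C, msg='data')): A:[] B:[start] C:[data]
After 4 (send(from=A, to=C, msg='stop')): A:[] B:[start] C:[data,stop]
After 5 (send(from=C, to=B, msg='ack')): A:[] B:[start,ack] C:[data,stop]
After 6 (process(C)): A:[] B:[start,ack] C:[stop]
After 7 (process(A)): A:[] B:[start,ack] C:[stop]
After 8 (send(from=B, to=C, msg='tick')): A:[] B:[start,ack] C:[stop,tick]
After 9 (process(B)): A:[] B:[ack] C:[stop,tick]
After 10 (send(from=A, to=C, msg='ok')): A:[] B:[ack] C:[stop,tick,ok]
After 11 (process(C)): A:[] B:[ack] C:[tick,ok]

Answer: 2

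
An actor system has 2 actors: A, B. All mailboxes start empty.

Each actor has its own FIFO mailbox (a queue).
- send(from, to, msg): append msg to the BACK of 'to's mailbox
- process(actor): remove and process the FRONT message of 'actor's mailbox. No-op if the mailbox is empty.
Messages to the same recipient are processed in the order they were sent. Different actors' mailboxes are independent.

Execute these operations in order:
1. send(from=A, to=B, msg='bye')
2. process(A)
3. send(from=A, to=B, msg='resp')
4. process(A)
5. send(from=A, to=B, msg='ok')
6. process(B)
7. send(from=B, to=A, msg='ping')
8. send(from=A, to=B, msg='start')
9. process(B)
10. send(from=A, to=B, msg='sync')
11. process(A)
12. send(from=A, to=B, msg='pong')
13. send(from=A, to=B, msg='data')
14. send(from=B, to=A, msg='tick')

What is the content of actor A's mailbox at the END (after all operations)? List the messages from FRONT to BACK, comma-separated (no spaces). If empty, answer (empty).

After 1 (send(from=A, to=B, msg='bye')): A:[] B:[bye]
After 2 (process(A)): A:[] B:[bye]
After 3 (send(from=A, to=B, msg='resp')): A:[] B:[bye,resp]
After 4 (process(A)): A:[] B:[bye,resp]
After 5 (send(from=A, to=B, msg='ok')): A:[] B:[bye,resp,ok]
After 6 (process(B)): A:[] B:[resp,ok]
After 7 (send(from=B, to=A, msg='ping')): A:[ping] B:[resp,ok]
After 8 (send(from=A, to=B, msg='start')): A:[ping] B:[resp,ok,start]
After 9 (process(B)): A:[ping] B:[ok,start]
After 10 (send(from=A, to=B, msg='sync')): A:[ping] B:[ok,start,sync]
After 11 (process(A)): A:[] B:[ok,start,sync]
After 12 (send(from=A, to=B, msg='pong')): A:[] B:[ok,start,sync,pong]
After 13 (send(from=A, to=B, msg='data')): A:[] B:[ok,start,sync,pong,data]
After 14 (send(from=B, to=A, msg='tick')): A:[tick] B:[ok,start,sync,pong,data]

Answer: tick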